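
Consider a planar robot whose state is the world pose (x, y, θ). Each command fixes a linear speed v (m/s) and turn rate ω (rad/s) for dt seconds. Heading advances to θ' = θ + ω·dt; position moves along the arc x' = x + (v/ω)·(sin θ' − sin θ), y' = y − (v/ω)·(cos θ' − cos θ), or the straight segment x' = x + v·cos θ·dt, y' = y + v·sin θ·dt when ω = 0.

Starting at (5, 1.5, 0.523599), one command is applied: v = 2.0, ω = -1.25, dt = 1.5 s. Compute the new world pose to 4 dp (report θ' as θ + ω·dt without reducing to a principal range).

(7.3616, 0.4626, -1.3514)

θ' = 0.5236 + -1.25·1.5 = -1.3514
R = v/ω = 2.0/-1.25 = -1.6000
x' = 5 + -1.6000·(sin -1.3514 − sin 0.5236) = 7.3616
y' = 1.5 − -1.6000·(cos -1.3514 − cos 0.5236) = 0.4626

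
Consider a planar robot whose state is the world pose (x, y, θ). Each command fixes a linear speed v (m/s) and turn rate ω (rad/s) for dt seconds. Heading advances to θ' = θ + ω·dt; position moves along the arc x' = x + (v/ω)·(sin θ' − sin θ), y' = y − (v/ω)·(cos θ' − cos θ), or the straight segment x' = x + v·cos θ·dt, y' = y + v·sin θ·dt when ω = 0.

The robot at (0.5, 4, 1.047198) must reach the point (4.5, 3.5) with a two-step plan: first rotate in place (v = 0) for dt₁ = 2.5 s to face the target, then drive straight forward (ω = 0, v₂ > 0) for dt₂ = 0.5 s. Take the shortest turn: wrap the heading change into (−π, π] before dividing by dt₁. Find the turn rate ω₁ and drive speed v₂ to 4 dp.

heading to target = atan2(3.5−4, 4.5−0.5) = -0.1244
Δθ = wrap(-0.1244 − 1.0472) = -1.1716; ω₁ = Δθ/dt₁ = -0.4686
distance = √((4.5−0.5)² + (3.5−4)²) = 4.0311; v₂ = distance/dt₂ = 8.0623

ω₁ = -0.4686, v₂ = 8.0623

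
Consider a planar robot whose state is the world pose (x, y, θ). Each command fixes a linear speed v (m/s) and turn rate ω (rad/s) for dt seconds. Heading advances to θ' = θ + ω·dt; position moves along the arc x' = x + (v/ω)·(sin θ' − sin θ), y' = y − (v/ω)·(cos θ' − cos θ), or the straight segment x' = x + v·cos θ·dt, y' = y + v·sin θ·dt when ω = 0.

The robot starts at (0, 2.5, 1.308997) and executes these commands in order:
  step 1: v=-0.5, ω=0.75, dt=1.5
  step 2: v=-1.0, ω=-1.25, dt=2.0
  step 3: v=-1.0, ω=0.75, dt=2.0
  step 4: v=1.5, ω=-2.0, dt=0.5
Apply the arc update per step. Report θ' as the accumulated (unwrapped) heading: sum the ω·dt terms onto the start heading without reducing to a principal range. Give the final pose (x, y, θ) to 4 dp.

step 1: θ'=2.4340 (R=-0.6667) → pose (0.2106, 1.8208, 2.4340)
step 2: θ'=-0.0660 (R=0.8000) → pose (-0.3622, 0.4146, -0.0660)
step 3: θ'=1.4340 (R=-1.3333) → pose (-1.7710, -0.7340, 1.4340)
step 4: θ'=0.4340 (R=-0.7500) → pose (-1.3434, -0.1558, 0.4340)

(-1.3434, -0.1558, 0.4340)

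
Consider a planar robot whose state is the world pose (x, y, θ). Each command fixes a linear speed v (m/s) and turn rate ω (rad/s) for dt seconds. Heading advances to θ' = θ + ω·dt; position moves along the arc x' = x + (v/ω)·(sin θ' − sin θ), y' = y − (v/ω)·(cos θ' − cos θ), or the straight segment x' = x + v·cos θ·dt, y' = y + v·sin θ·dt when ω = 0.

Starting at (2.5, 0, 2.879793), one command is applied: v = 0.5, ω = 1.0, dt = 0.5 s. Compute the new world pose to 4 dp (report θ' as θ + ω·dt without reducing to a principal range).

(2.2526, 0.0029, 3.3798)

θ' = 2.8798 + 1.0·0.5 = 3.3798
R = v/ω = 0.5/1.0 = 0.5000
x' = 2.5 + 0.5000·(sin 3.3798 − sin 2.8798) = 2.2526
y' = 0 − 0.5000·(cos 3.3798 − cos 2.8798) = 0.0029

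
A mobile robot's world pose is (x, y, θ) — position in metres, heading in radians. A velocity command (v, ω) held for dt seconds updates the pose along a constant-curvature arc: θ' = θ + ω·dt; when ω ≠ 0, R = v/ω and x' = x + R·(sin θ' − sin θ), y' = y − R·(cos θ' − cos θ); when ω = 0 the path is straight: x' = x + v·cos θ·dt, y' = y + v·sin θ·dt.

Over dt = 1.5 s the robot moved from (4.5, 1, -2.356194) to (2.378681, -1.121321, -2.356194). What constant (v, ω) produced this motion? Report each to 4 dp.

v = 2.0000, ω = 0.0000

Δθ = -2.356194 − -2.356194 = 0.000000
ω = Δθ/dt = 0.000000/1.5 = 0.0000
ω = 0 → v = (Δx·cos θ + Δy·sin θ)/dt = 2.0000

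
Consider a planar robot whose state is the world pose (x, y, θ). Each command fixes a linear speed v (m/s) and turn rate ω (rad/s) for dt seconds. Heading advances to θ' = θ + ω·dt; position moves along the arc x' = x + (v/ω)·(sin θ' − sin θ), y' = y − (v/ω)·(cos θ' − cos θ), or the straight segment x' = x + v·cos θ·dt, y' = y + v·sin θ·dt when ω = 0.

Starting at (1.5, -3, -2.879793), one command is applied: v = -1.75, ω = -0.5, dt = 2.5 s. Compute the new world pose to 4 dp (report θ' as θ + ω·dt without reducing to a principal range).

(5.3285, -4.4551, -4.1298)

θ' = -2.8798 + -0.5·2.5 = -4.1298
R = v/ω = -1.75/-0.5 = 3.5000
x' = 1.5 + 3.5000·(sin -4.1298 − sin -2.8798) = 5.3285
y' = -3 − 3.5000·(cos -4.1298 − cos -2.8798) = -4.4551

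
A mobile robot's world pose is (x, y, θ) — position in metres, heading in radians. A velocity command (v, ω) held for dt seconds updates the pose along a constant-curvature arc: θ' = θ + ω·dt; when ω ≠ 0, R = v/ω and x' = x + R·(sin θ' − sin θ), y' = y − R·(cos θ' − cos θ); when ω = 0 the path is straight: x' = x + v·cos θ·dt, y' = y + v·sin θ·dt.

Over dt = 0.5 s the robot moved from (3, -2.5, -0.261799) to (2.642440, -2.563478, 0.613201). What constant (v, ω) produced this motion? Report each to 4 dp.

Δθ = 0.613201 − -0.261799 = 0.875000
ω = Δθ/dt = 0.875000/0.5 = 1.7500
R = Δx/(sin θ' − sin θ) = -0.4286
v = R·ω = -0.4286·1.7500 = -0.7500

v = -0.7500, ω = 1.7500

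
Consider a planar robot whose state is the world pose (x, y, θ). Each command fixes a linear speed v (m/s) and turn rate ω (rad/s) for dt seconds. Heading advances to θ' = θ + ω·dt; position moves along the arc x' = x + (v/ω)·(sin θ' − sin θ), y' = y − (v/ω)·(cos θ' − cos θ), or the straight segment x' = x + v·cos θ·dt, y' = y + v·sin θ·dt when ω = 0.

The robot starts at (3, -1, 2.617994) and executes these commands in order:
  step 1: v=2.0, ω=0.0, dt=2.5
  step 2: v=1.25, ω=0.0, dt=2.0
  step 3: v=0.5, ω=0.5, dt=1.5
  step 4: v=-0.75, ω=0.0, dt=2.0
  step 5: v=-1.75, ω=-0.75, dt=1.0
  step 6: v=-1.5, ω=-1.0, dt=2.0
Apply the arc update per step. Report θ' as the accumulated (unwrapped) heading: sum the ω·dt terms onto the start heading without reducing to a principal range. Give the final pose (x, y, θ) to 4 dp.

(-0.9484, 0.4205, 0.6180)

step 1: θ'=2.6180 (straight) → pose (-1.3301, 1.5000, 2.6180)
step 2: θ'=2.6180 (straight) → pose (-3.4952, 2.7500, 2.6180)
step 3: θ'=3.3680 (R=1.0000) → pose (-4.2197, 2.8585, 3.3680)
step 4: θ'=3.3680 (straight) → pose (-2.7579, 3.1952, 3.3680)
step 5: θ'=2.6180 (R=2.3333) → pose (-1.0675, 2.9421, 2.6180)
step 6: θ'=0.6180 (R=1.5000) → pose (-0.9484, 0.4205, 0.6180)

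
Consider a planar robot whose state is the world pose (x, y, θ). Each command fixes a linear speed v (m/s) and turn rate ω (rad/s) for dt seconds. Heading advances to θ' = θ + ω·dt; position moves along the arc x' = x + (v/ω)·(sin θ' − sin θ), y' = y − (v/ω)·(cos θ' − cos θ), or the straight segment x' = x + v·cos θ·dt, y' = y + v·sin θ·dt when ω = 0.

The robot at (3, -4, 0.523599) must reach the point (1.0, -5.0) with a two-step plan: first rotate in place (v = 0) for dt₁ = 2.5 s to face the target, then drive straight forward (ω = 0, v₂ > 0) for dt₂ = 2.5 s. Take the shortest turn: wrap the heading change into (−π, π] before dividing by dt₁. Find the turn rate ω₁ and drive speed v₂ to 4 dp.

heading to target = atan2(-5−-4, 1−3) = -2.6779
Δθ = wrap(-2.6779 − 0.5236) = 3.0816; ω₁ = Δθ/dt₁ = 1.2327
distance = √((1−3)² + (-5−-4)²) = 2.2361; v₂ = distance/dt₂ = 0.8944

ω₁ = 1.2327, v₂ = 0.8944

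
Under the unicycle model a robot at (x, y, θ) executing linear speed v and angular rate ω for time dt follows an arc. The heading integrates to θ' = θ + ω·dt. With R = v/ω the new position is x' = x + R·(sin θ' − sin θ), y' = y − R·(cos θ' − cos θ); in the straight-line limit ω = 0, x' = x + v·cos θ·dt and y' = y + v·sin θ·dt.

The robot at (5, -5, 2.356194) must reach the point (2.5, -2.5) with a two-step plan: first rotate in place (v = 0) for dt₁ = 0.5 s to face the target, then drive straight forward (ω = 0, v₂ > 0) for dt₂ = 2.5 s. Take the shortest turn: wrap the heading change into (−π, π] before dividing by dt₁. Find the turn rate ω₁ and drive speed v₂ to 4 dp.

heading to target = atan2(-2.5−-5, 2.5−5) = 2.3562
Δθ = wrap(2.3562 − 2.3562) = 0.0000; ω₁ = Δθ/dt₁ = 0.0000
distance = √((2.5−5)² + (-2.5−-5)²) = 3.5355; v₂ = distance/dt₂ = 1.4142

ω₁ = 0.0000, v₂ = 1.4142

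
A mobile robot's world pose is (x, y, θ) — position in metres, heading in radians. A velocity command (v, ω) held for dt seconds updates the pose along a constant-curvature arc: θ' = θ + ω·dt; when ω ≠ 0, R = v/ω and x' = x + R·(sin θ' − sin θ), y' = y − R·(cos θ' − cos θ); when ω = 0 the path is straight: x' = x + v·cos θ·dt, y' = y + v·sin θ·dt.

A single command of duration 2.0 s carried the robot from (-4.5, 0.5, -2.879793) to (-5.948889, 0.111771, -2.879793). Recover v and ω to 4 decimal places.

v = 0.7500, ω = 0.0000

Δθ = -2.879793 − -2.879793 = 0.000000
ω = Δθ/dt = 0.000000/2.0 = 0.0000
ω = 0 → v = (Δx·cos θ + Δy·sin θ)/dt = 0.7500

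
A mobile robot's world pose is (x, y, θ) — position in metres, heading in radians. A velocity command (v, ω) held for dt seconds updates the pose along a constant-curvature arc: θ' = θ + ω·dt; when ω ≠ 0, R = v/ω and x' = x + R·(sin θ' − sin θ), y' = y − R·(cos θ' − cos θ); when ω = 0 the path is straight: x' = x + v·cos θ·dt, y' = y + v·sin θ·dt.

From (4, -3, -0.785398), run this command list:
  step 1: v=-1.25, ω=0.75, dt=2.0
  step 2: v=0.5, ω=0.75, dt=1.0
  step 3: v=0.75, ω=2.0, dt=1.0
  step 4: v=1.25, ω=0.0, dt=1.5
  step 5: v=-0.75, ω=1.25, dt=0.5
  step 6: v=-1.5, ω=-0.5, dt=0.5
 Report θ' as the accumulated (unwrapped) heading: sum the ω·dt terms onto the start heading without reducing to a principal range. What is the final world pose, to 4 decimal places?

(0.4910, -1.9190, 3.8396)

step 1: θ'=0.7146 (R=-1.6667) → pose (1.7293, -2.9196, 0.7146)
step 2: θ'=1.4646 (R=0.6667) → pose (1.9553, -2.4867, 1.4646)
step 3: θ'=3.4646 (R=0.3750) → pose (1.4634, -2.0913, 3.4646)
step 4: θ'=3.4646 (straight) → pose (-0.3146, -2.6865, 3.4646)
step 5: θ'=4.0896 (R=-0.6000) → pose (-0.0177, -2.4675, 4.0896)
step 6: θ'=3.8396 (R=3.0000) → pose (0.4910, -1.9190, 3.8396)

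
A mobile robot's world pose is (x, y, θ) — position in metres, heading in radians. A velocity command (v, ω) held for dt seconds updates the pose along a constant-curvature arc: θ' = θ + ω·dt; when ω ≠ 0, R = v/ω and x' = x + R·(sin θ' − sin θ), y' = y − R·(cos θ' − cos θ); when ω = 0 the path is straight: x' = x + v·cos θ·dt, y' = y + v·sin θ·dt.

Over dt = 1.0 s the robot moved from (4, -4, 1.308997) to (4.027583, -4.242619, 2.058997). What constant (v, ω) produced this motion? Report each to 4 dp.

v = -0.2500, ω = 0.7500

Δθ = 2.058997 − 1.308997 = 0.750000
ω = Δθ/dt = 0.750000/1.0 = 0.7500
R = −Δy/(cos θ' − cos θ) = -0.3333
v = R·ω = -0.3333·0.7500 = -0.2500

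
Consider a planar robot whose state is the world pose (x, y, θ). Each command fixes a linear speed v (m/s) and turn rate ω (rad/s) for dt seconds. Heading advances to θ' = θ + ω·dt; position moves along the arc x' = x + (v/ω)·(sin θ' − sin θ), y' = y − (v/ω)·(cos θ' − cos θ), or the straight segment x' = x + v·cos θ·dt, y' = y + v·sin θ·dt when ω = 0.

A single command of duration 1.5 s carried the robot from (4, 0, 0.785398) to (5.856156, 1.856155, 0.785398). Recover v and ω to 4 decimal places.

Δθ = 0.785398 − 0.785398 = 0.000000
ω = Δθ/dt = 0.000000/1.5 = 0.0000
ω = 0 → v = (Δx·cos θ + Δy·sin θ)/dt = 1.7500

v = 1.7500, ω = 0.0000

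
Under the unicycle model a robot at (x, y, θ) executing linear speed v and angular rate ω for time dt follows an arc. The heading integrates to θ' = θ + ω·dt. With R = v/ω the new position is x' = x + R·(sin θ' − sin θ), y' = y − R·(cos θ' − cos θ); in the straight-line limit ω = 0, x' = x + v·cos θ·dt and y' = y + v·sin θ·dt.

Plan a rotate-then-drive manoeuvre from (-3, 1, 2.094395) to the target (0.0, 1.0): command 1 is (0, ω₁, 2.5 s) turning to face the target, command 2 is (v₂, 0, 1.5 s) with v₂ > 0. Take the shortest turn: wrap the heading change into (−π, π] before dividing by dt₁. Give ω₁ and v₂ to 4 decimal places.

heading to target = atan2(1−1, 0−-3) = 0.0000
Δθ = wrap(0.0000 − 2.0944) = -2.0944; ω₁ = Δθ/dt₁ = -0.8378
distance = √((0−-3)² + (1−1)²) = 3.0000; v₂ = distance/dt₂ = 2.0000

ω₁ = -0.8378, v₂ = 2.0000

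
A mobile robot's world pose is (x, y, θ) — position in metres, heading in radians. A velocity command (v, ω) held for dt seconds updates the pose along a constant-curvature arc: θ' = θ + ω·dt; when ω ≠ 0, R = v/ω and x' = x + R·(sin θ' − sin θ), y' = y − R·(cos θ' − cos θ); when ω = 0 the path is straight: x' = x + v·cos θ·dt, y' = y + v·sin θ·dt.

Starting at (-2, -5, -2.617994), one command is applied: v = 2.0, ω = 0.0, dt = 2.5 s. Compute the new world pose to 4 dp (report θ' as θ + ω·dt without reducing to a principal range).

θ' = -2.6180 + 0.0·2.5 = -2.6180
ω = 0 → straight: x' = -2 + 2.0·cos(-2.6180)·2.5 = -6.3301
y' = -5 + 2.0·sin(-2.6180)·2.5 = -7.5000

(-6.3301, -7.5000, -2.6180)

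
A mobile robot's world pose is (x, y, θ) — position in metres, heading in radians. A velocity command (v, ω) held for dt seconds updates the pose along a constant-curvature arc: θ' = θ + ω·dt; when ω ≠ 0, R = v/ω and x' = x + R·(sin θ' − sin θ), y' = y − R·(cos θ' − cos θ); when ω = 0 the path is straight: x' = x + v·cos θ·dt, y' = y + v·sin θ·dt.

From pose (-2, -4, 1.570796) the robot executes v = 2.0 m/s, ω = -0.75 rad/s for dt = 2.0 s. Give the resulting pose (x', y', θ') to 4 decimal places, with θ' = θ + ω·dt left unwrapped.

θ' = 1.5708 + -0.75·2.0 = 0.0708
R = v/ω = 2.0/-0.75 = -2.6667
x' = -2 + -2.6667·(sin 0.0708 − sin 1.5708) = 0.4780
y' = -4 − -2.6667·(cos 0.0708 − cos 1.5708) = -1.3400

(0.4780, -1.3400, 0.0708)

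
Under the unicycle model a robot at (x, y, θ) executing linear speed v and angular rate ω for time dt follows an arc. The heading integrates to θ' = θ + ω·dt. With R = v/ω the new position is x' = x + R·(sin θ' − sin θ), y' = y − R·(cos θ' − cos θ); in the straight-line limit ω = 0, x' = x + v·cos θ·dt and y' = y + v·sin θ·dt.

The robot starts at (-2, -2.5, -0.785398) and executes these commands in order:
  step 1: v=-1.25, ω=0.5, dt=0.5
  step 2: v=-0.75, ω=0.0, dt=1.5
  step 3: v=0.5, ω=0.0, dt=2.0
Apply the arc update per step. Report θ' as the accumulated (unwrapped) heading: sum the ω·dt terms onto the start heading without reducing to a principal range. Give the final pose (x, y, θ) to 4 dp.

(-2.5998, -2.0538, -0.5354)

step 1: θ'=-0.5354 (R=-2.5000) → pose (-2.4923, -2.1176, -0.5354)
step 2: θ'=-0.5354 (straight) → pose (-3.4599, -1.5436, -0.5354)
step 3: θ'=-0.5354 (straight) → pose (-2.5998, -2.0538, -0.5354)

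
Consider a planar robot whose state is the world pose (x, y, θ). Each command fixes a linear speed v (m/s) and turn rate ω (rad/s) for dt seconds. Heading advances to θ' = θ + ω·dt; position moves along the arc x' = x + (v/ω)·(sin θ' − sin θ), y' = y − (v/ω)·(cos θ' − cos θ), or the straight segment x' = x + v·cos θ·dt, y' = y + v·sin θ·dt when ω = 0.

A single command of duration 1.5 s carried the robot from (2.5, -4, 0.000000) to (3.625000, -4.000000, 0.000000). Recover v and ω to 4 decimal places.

v = 0.7500, ω = 0.0000

Δθ = 0.000000 − 0.000000 = 0.000000
ω = Δθ/dt = 0.000000/1.5 = 0.0000
ω = 0 → v = (Δx·cos θ + Δy·sin θ)/dt = 0.7500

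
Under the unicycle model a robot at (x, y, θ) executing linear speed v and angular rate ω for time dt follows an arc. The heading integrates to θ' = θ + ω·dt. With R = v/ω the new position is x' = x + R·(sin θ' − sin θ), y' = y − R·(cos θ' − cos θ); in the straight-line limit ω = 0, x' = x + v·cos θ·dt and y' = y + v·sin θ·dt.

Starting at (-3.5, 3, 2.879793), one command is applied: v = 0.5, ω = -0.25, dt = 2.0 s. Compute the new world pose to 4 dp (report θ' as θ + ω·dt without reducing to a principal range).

θ' = 2.8798 + -0.25·2.0 = 2.3798
R = v/ω = 0.5/-0.25 = -2.0000
x' = -3.5 + -2.0000·(sin 2.3798 − sin 2.8798) = -4.3628
y' = 3 − -2.0000·(cos 2.3798 − cos 2.8798) = 3.4847

(-4.3628, 3.4847, 2.3798)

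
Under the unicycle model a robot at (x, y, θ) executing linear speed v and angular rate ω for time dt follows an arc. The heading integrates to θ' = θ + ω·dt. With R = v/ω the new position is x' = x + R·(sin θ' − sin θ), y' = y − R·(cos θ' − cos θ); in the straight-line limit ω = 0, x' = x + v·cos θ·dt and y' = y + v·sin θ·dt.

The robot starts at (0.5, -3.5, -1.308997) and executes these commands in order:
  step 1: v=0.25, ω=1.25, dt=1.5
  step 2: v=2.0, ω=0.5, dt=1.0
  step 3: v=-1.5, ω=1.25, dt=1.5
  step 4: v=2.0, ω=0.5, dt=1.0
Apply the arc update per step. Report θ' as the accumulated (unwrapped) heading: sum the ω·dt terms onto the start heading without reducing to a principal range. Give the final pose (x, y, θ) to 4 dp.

step 1: θ'=0.5660 (R=0.2000) → pose (0.8004, -3.6170, 0.5660)
step 2: θ'=1.0660 (R=4.0000) → pose (2.1565, -2.1753, 1.0660)
step 3: θ'=2.9410 (R=-1.2000) → pose (2.9677, -3.9316, 2.9410)
step 4: θ'=3.4410 (R=4.0000) → pose (0.9909, -4.0294, 3.4410)

(0.9909, -4.0294, 3.4410)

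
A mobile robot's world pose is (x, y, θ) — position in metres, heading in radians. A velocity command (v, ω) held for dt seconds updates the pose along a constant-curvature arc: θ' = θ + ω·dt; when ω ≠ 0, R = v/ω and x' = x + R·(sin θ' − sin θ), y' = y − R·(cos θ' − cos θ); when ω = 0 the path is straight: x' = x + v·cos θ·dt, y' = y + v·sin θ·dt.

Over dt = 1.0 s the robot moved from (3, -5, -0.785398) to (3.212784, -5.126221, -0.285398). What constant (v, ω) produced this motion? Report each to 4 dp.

v = 0.2500, ω = 0.5000

Δθ = -0.285398 − -0.785398 = 0.500000
ω = Δθ/dt = 0.500000/1.0 = 0.5000
R = Δx/(sin θ' − sin θ) = 0.5000
v = R·ω = 0.5000·0.5000 = 0.2500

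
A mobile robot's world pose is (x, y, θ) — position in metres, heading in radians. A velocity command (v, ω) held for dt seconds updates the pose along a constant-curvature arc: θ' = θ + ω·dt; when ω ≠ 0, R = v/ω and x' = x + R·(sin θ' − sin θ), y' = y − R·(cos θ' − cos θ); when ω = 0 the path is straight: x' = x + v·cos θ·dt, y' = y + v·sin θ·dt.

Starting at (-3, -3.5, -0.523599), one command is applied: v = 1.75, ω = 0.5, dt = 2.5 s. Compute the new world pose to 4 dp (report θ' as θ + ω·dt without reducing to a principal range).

θ' = -0.5236 + 0.5·2.5 = 0.7264
R = v/ω = 1.75/0.5 = 3.5000
x' = -3 + 3.5000·(sin 0.7264 − sin -0.5236) = 1.0746
y' = -3.5 − 3.5000·(cos 0.7264 − cos -0.5236) = -3.0854

(1.0746, -3.0854, 0.7264)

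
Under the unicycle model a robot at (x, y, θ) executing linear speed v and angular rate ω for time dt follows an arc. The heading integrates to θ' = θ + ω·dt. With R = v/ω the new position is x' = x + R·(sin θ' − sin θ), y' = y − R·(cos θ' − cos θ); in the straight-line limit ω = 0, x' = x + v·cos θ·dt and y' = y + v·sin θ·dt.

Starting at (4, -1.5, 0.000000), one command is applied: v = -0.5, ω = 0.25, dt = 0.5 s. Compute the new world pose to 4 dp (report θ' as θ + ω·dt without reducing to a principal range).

(3.7507, -1.5156, 0.1250)

θ' = 0.0000 + 0.25·0.5 = 0.1250
R = v/ω = -0.5/0.25 = -2.0000
x' = 4 + -2.0000·(sin 0.1250 − sin 0.0000) = 3.7507
y' = -1.5 − -2.0000·(cos 0.1250 − cos 0.0000) = -1.5156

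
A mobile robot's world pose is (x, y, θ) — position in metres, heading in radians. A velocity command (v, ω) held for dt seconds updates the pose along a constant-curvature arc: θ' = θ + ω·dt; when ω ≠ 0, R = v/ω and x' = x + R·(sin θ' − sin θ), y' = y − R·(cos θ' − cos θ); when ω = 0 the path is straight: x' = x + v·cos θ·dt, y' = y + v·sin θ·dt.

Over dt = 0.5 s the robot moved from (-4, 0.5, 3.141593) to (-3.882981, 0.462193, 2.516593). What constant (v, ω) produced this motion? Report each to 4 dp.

Δθ = 2.516593 − 3.141593 = -0.625000
ω = Δθ/dt = -0.625000/0.5 = -1.2500
R = Δx/(sin θ' − sin θ) = 0.2000
v = R·ω = 0.2000·-1.2500 = -0.2500

v = -0.2500, ω = -1.2500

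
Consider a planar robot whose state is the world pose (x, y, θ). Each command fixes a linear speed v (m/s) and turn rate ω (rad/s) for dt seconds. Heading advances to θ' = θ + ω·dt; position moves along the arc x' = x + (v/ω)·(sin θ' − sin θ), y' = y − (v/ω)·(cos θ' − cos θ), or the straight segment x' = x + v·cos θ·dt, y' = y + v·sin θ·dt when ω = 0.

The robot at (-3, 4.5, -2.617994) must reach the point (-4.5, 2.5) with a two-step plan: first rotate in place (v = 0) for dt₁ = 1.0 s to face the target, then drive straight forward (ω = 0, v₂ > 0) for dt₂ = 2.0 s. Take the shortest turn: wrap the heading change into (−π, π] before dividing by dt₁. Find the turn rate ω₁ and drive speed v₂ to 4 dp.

heading to target = atan2(2.5−4.5, -4.5−-3) = -2.2143
Δθ = wrap(-2.2143 − -2.6180) = 0.4037; ω₁ = Δθ/dt₁ = 0.4037
distance = √((-4.5−-3)² + (2.5−4.5)²) = 2.5000; v₂ = distance/dt₂ = 1.2500

ω₁ = 0.4037, v₂ = 1.2500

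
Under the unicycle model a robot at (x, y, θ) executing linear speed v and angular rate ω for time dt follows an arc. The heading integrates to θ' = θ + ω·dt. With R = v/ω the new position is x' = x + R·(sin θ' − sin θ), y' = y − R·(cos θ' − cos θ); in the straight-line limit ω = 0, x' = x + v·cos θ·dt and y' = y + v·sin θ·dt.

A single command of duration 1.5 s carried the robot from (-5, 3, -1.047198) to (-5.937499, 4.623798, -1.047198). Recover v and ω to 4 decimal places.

Δθ = -1.047198 − -1.047198 = 0.000000
ω = Δθ/dt = 0.000000/1.5 = 0.0000
ω = 0 → v = (Δx·cos θ + Δy·sin θ)/dt = -1.2500

v = -1.2500, ω = 0.0000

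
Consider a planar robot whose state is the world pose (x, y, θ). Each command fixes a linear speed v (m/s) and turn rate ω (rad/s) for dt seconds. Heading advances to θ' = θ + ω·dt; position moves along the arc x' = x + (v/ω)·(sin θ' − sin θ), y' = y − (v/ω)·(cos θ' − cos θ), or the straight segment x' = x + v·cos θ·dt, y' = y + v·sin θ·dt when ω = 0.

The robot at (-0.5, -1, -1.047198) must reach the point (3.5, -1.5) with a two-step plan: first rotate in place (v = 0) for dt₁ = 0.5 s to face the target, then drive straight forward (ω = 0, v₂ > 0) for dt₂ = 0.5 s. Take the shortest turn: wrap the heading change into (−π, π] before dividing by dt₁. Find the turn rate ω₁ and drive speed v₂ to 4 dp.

heading to target = atan2(-1.5−-1, 3.5−-0.5) = -0.1244
Δθ = wrap(-0.1244 − -1.0472) = 0.9228; ω₁ = Δθ/dt₁ = 1.8457
distance = √((3.5−-0.5)² + (-1.5−-1)²) = 4.0311; v₂ = distance/dt₂ = 8.0623

ω₁ = 1.8457, v₂ = 8.0623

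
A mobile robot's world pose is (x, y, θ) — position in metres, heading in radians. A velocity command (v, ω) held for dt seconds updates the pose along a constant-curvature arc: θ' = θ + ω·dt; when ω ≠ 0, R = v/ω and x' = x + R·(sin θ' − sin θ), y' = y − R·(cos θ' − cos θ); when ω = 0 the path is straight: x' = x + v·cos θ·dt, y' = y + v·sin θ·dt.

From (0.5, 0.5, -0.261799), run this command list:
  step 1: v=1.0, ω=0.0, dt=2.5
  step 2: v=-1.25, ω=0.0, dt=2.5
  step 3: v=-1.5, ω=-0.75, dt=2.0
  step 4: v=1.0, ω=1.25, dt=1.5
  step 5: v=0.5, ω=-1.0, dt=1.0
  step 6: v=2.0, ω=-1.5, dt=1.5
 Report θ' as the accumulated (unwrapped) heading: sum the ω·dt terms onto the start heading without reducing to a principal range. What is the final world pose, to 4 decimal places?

step 1: θ'=-0.2618 (straight) → pose (2.9148, -0.1470, -0.2618)
step 2: θ'=-0.2618 (straight) → pose (-0.1037, 0.6618, -0.2618)
step 3: θ'=-1.7618 (R=2.0000) → pose (-1.5497, 2.9733, -1.7618)
step 4: θ'=0.1132 (R=0.8000) → pose (-0.6739, 2.0265, 0.1132)
step 5: θ'=-0.8868 (R=-0.5000) → pose (-0.2299, 1.8457, -0.8868)
step 6: θ'=-3.1368 (R=-1.3333) → pose (-1.2569, -0.3302, -3.1368)

(-1.2569, -0.3302, -3.1368)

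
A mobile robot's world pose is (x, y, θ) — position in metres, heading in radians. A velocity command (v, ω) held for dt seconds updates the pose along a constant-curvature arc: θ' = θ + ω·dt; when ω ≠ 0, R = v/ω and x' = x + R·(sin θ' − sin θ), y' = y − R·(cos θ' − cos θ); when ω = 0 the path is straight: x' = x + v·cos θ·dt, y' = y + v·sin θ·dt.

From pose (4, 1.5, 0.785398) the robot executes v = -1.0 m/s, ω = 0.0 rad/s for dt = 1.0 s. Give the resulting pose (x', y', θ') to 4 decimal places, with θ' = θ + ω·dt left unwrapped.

(3.2929, 0.7929, 0.7854)

θ' = 0.7854 + 0.0·1.0 = 0.7854
ω = 0 → straight: x' = 4 + -1.0·cos(0.7854)·1.0 = 3.2929
y' = 1.5 + -1.0·sin(0.7854)·1.0 = 0.7929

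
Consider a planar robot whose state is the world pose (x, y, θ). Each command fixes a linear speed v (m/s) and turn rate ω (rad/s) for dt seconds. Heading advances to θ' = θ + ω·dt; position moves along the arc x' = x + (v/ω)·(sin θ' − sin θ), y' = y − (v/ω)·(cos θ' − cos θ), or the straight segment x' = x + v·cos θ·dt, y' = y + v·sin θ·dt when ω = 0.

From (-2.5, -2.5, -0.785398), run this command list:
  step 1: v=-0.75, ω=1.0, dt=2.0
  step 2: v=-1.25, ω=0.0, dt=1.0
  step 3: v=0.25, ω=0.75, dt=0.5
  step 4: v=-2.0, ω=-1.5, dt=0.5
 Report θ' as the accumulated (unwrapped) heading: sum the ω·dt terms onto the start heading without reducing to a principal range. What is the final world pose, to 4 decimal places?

step 1: θ'=1.2146 (R=-0.7500) → pose (-3.7333, -2.7688, 1.2146)
step 2: θ'=1.2146 (straight) → pose (-4.1691, -3.9403, 1.2146)
step 3: θ'=1.5896 (R=0.3333) → pose (-4.1483, -3.8178, 1.5896)
step 4: θ'=0.8396 (R=1.3333) → pose (-4.4889, -4.7332, 0.8396)

(-4.4889, -4.7332, 0.8396)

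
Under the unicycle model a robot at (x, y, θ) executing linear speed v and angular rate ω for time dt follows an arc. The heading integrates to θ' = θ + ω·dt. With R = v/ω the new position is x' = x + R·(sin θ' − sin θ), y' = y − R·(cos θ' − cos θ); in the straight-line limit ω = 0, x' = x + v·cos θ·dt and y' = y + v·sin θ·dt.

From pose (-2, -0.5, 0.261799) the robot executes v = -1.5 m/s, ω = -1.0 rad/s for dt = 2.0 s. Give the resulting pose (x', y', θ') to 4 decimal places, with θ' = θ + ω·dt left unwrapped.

(-3.8673, 1.1988, -1.7382)

θ' = 0.2618 + -1.0·2.0 = -1.7382
R = v/ω = -1.5/-1.0 = 1.5000
x' = -2 + 1.5000·(sin -1.7382 − sin 0.2618) = -3.8673
y' = -0.5 − 1.5000·(cos -1.7382 − cos 0.2618) = 1.1988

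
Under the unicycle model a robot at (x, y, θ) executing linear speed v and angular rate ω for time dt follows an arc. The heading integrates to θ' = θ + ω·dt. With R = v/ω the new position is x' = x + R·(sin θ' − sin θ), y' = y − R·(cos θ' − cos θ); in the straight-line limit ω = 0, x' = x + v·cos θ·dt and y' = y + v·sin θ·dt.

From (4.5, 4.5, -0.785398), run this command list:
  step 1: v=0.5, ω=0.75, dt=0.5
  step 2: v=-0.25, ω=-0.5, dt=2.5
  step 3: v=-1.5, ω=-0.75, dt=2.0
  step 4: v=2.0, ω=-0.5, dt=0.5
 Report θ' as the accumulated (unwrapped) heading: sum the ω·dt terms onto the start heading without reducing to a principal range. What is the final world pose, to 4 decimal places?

(5.4494, 6.8269, -3.4104)

step 1: θ'=-0.4104 (R=0.6667) → pose (4.7054, 4.3601, -0.4104)
step 2: θ'=-1.6604 (R=0.5000) → pose (4.4069, 4.8633, -1.6604)
step 3: θ'=-3.1604 (R=2.0000) → pose (6.4365, 6.6840, -3.1604)
step 4: θ'=-3.4104 (R=-4.0000) → pose (5.4494, 6.8269, -3.4104)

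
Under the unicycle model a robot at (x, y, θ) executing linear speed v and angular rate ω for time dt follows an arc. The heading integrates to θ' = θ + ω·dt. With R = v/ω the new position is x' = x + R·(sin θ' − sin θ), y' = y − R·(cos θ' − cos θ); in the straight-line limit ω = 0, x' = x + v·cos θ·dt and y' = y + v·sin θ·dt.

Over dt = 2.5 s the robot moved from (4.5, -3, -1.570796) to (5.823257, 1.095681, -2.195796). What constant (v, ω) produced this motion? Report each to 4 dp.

v = -1.7500, ω = -0.2500

Δθ = -2.195796 − -1.570796 = -0.625000
ω = Δθ/dt = -0.625000/2.5 = -0.2500
R = −Δy/(cos θ' − cos θ) = 7.0000
v = R·ω = 7.0000·-0.2500 = -1.7500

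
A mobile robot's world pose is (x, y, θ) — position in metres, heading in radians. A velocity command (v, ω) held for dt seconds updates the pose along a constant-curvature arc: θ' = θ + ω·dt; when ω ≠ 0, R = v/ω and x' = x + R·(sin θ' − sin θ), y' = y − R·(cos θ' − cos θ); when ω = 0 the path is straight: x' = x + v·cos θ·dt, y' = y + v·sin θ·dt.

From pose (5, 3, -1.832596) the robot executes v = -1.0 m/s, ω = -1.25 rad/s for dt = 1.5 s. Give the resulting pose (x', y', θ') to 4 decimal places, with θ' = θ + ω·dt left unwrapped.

(6.2018, 3.4682, -3.7076)

θ' = -1.8326 + -1.25·1.5 = -3.7076
R = v/ω = -1.0/-1.25 = 0.8000
x' = 5 + 0.8000·(sin -3.7076 − sin -1.8326) = 6.2018
y' = 3 − 0.8000·(cos -3.7076 − cos -1.8326) = 3.4682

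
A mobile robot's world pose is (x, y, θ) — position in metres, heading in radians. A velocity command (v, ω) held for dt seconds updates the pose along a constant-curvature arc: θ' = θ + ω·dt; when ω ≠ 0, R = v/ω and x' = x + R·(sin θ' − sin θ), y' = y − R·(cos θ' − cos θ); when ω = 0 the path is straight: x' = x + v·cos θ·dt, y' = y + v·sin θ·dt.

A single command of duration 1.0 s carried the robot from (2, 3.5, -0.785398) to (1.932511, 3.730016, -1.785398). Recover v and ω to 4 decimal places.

v = -0.2500, ω = -1.0000

Δθ = -1.785398 − -0.785398 = -1.000000
ω = Δθ/dt = -1.000000/1.0 = -1.0000
R = −Δy/(cos θ' − cos θ) = 0.2500
v = R·ω = 0.2500·-1.0000 = -0.2500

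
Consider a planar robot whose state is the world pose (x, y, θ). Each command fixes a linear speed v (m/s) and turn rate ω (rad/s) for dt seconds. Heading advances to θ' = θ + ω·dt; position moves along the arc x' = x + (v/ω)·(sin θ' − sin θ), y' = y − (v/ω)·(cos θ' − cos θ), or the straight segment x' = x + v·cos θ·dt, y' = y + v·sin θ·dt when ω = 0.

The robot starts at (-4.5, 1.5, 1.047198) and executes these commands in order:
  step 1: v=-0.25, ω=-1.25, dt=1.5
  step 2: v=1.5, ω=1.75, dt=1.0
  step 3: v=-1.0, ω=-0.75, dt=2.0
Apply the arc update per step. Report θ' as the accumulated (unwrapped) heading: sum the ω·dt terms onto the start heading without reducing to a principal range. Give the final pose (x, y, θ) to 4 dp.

step 1: θ'=-0.8278 (R=0.2000) → pose (-4.8205, 1.4647, -0.8278)
step 2: θ'=0.9222 (R=0.8571) → pose (-3.5062, 1.5268, 0.9222)
step 3: θ'=-0.5778 (R=1.3333) → pose (-5.2970, 1.2153, -0.5778)

(-5.2970, 1.2153, -0.5778)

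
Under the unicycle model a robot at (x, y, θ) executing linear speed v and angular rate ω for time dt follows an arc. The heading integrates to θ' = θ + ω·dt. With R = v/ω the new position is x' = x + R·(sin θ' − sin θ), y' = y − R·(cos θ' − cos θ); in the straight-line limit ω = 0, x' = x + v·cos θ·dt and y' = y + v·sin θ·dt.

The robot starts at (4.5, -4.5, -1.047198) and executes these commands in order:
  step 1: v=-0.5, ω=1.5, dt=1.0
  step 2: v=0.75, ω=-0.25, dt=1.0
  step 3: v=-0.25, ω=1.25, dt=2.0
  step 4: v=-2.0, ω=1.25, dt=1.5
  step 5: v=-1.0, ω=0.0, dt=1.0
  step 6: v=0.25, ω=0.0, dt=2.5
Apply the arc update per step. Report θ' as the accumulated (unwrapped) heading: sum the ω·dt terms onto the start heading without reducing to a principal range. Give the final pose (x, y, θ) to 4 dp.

step 1: θ'=0.4528 (R=-0.3333) → pose (4.0655, -4.3669, 0.4528)
step 2: θ'=0.2028 (R=-3.0000) → pose (4.7737, -4.1261, 0.2028)
step 3: θ'=2.7028 (R=-0.2000) → pose (4.7290, -4.5030, 2.7028)
step 4: θ'=4.5778 (R=-1.6000) → pose (6.9943, -3.2693, 4.5778)
step 5: θ'=4.5778 (straight) → pose (7.1285, -2.2783, 4.5778)
step 6: θ'=4.5778 (straight) → pose (7.0446, -2.8977, 4.5778)

(7.0446, -2.8977, 4.5778)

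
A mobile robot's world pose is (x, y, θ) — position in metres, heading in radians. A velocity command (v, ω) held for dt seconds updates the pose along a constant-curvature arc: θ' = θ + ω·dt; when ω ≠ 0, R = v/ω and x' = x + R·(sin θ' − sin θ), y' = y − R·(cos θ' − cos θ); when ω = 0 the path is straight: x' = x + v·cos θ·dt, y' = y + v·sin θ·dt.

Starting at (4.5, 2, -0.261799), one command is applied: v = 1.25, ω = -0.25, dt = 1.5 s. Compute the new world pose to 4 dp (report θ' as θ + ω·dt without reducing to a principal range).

θ' = -0.2618 + -0.25·1.5 = -0.6368
R = v/ω = 1.25/-0.25 = -5.0000
x' = 4.5 + -5.0000·(sin -0.6368 − sin -0.2618) = 6.1790
y' = 2 − -5.0000·(cos -0.6368 − cos -0.2618) = 1.1904

(6.1790, 1.1904, -0.6368)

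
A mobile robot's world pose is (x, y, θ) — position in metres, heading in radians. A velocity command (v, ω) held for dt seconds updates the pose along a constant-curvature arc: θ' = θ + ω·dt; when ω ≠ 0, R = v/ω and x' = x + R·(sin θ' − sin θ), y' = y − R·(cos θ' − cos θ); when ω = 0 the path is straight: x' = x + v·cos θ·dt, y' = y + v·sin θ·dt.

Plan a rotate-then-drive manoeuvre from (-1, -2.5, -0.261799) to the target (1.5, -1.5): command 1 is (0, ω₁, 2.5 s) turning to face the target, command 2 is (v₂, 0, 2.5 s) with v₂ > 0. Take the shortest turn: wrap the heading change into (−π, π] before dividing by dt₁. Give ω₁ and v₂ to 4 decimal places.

ω₁ = 0.2569, v₂ = 1.0770

heading to target = atan2(-1.5−-2.5, 1.5−-1) = 0.3805
Δθ = wrap(0.3805 − -0.2618) = 0.6423; ω₁ = Δθ/dt₁ = 0.2569
distance = √((1.5−-1)² + (-1.5−-2.5)²) = 2.6926; v₂ = distance/dt₂ = 1.0770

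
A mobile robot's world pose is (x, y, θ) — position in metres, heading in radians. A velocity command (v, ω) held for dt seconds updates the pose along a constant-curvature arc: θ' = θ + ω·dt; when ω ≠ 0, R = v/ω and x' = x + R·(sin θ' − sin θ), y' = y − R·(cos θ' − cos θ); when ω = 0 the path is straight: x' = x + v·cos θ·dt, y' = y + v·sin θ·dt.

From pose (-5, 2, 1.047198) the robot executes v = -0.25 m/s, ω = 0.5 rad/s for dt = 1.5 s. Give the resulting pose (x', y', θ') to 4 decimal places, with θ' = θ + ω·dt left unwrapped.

θ' = 1.0472 + 0.5·1.5 = 1.7972
R = v/ω = -0.25/0.5 = -0.5000
x' = -5 + -0.5000·(sin 1.7972 − sin 1.0472) = -5.0542
y' = 2 − -0.5000·(cos 1.7972 − cos 1.0472) = 1.6378

(-5.0542, 1.6378, 1.7972)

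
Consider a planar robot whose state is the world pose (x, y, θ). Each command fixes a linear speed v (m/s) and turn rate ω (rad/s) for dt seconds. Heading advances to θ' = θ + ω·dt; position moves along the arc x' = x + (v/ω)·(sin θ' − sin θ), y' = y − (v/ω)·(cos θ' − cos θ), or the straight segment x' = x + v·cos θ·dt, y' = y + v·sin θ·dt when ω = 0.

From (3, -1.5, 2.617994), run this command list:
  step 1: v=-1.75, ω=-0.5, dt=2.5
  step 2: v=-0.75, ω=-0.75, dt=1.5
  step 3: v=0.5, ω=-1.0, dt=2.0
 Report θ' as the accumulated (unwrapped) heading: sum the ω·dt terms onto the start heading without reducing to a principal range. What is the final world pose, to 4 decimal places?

step 1: θ'=1.3680 (R=3.5000) → pose (4.6783, -5.2360, 1.3680)
step 2: θ'=0.2430 (R=1.0000) → pose (3.9394, -6.0052, 0.2430)
step 3: θ'=-1.7570 (R=-0.5000) → pose (4.5510, -6.5831, -1.7570)

(4.5510, -6.5831, -1.7570)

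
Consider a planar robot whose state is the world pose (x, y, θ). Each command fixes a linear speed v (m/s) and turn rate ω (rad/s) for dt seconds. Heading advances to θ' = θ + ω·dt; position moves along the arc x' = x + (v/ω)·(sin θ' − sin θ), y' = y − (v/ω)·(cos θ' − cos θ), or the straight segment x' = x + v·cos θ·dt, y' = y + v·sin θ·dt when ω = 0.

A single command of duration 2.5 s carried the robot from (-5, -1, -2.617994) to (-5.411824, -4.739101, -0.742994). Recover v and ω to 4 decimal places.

v = 1.7500, ω = 0.7500

Δθ = -0.742994 − -2.617994 = 1.875000
ω = Δθ/dt = 1.875000/2.5 = 0.7500
R = −Δy/(cos θ' − cos θ) = 2.3333
v = R·ω = 2.3333·0.7500 = 1.7500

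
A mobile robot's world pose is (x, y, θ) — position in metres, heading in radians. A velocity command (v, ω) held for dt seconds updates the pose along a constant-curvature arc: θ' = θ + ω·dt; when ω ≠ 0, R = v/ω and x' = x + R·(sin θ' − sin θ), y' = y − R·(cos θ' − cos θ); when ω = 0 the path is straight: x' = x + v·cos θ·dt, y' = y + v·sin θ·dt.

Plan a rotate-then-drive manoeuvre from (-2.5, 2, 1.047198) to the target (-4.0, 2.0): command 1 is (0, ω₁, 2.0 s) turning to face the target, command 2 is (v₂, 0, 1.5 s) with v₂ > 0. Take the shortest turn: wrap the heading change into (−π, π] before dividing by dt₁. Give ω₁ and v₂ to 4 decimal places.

heading to target = atan2(2−2, -4−-2.5) = 3.1416
Δθ = wrap(3.1416 − 1.0472) = 2.0944; ω₁ = Δθ/dt₁ = 1.0472
distance = √((-4−-2.5)² + (2−2)²) = 1.5000; v₂ = distance/dt₂ = 1.0000

ω₁ = 1.0472, v₂ = 1.0000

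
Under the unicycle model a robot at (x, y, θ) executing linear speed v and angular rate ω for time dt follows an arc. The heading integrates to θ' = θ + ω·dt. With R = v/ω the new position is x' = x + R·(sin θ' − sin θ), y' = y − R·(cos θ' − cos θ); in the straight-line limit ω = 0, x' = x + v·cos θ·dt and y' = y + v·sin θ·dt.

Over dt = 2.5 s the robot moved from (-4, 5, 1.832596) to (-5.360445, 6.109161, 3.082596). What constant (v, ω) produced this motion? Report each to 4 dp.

v = 0.7500, ω = 0.5000

Δθ = 3.082596 − 1.832596 = 1.250000
ω = Δθ/dt = 1.250000/2.5 = 0.5000
R = Δx/(sin θ' − sin θ) = 1.5000
v = R·ω = 1.5000·0.5000 = 0.7500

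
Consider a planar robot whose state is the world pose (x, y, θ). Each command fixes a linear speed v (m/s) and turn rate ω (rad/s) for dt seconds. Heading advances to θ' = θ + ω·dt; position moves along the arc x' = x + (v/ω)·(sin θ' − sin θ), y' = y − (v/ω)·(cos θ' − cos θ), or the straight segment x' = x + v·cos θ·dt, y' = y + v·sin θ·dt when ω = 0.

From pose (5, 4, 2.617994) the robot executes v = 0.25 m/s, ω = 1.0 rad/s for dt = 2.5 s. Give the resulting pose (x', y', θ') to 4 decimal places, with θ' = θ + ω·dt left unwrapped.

θ' = 2.6180 + 1.0·2.5 = 5.1180
R = v/ω = 0.25/1.0 = 0.2500
x' = 5 + 0.2500·(sin 5.1180 − sin 2.6180) = 4.6453
y' = 4 − 0.2500·(cos 5.1180 − cos 2.6180) = 3.6848

(4.6453, 3.6848, 5.1180)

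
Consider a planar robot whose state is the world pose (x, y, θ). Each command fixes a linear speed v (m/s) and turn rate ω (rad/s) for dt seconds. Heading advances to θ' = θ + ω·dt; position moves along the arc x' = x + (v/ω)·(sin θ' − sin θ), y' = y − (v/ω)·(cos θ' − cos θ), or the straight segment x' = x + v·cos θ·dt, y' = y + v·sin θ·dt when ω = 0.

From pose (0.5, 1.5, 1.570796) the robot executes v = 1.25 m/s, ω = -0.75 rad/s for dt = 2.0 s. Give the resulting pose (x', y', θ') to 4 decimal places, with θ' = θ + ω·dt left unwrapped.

θ' = 1.5708 + -0.75·2.0 = 0.0708
R = v/ω = 1.25/-0.75 = -1.6667
x' = 0.5 + -1.6667·(sin 0.0708 − sin 1.5708) = 2.0488
y' = 1.5 − -1.6667·(cos 0.0708 − cos 1.5708) = 3.1625

(2.0488, 3.1625, 0.0708)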